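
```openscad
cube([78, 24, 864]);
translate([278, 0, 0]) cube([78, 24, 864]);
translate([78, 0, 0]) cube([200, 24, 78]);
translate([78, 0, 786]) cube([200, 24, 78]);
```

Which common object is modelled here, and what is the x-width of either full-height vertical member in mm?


A picture frame. The border width is 78 mm.

Four thin pieces enclosing a rectangular opening — a picture frame. The two full-height stiles are 864 mm tall; the top rail sits at z = 786 and is 78 mm tall, so the border above the opening is 864 − 786 = 78 mm, matching the stile x-width.


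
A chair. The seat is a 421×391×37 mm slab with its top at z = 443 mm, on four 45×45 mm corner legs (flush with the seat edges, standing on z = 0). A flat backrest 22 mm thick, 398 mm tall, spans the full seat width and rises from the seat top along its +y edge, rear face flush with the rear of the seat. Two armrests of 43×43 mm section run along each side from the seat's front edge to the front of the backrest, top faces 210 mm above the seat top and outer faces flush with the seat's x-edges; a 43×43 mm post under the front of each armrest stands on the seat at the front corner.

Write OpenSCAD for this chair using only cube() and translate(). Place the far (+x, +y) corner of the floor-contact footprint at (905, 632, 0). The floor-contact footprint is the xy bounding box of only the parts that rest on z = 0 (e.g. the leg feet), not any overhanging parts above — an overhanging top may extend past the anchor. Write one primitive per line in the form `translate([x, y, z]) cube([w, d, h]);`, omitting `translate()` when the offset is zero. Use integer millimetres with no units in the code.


translate([484, 241, 406]) cube([421, 391, 37]);
translate([484, 241, 0]) cube([45, 45, 406]);
translate([860, 241, 0]) cube([45, 45, 406]);
translate([484, 587, 0]) cube([45, 45, 406]);
translate([860, 587, 0]) cube([45, 45, 406]);
translate([484, 610, 443]) cube([421, 22, 398]);
translate([484, 241, 610]) cube([43, 369, 43]);
translate([862, 241, 610]) cube([43, 369, 43]);
translate([484, 241, 443]) cube([43, 43, 167]);
translate([862, 241, 443]) cube([43, 43, 167]);


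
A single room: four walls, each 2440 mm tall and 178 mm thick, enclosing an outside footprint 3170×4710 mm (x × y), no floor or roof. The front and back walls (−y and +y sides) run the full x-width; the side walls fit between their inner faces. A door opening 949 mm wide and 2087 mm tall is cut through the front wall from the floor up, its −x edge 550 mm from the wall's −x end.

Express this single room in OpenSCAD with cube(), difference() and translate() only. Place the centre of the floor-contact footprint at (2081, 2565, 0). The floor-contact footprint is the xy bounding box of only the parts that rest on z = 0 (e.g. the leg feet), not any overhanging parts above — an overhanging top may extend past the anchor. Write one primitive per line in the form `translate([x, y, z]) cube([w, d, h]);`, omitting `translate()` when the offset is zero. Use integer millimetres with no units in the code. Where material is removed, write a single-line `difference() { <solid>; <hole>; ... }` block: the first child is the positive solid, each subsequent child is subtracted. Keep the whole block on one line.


difference() { translate([496, 210, 0]) cube([3170, 178, 2440]); translate([1046, 210, 0]) cube([949, 178, 2087]); }
translate([496, 4742, 0]) cube([3170, 178, 2440]);
translate([496, 388, 0]) cube([178, 4354, 2440]);
translate([3488, 388, 0]) cube([178, 4354, 2440]);


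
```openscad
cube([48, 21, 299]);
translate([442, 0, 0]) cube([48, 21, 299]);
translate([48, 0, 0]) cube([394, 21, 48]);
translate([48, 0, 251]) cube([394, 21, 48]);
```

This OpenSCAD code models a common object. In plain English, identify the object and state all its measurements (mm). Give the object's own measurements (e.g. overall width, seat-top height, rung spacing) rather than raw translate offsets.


A rectangular picture frame lying in the x–z plane (depth along y). The opening is 394 mm wide (x) by 203 mm tall (z), surrounded by a border 48 mm wide on all four sides. The frame is 21 mm deep and is made of two full-height vertical stiles with two horizontal rails fitted between them.


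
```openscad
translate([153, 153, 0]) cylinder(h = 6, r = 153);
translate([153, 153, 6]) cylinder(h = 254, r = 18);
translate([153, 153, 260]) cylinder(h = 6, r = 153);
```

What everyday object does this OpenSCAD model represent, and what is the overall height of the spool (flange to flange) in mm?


A spool. The overall height is 266 mm.

Three coaxial cylinders, large–small–large — a spool. Two 6 mm flanges and a 254 mm core give 6 + 254 + 6 = 266 mm.


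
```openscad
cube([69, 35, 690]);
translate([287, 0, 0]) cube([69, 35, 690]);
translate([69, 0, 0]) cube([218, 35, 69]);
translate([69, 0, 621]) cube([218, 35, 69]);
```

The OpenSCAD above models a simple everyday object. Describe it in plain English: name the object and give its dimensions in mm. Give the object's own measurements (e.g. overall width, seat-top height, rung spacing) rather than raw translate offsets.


A rectangular picture frame lying in the x–z plane (depth along y). The opening is 218 mm wide (x) by 552 mm tall (z), surrounded by a border 69 mm wide on all four sides. The frame is 35 mm deep and is made of two full-height vertical stiles with two horizontal rails fitted between them.


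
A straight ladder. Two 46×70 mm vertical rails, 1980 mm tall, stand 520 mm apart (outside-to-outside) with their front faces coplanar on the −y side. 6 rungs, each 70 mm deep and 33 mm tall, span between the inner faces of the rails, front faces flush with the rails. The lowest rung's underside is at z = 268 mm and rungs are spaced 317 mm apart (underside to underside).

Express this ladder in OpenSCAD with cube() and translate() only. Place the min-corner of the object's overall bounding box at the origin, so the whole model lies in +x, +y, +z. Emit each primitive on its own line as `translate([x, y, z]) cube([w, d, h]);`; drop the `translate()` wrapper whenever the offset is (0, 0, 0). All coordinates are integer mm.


cube([46, 70, 1980]);
translate([474, 0, 0]) cube([46, 70, 1980]);
translate([46, 0, 268]) cube([428, 70, 33]);
translate([46, 0, 585]) cube([428, 70, 33]);
translate([46, 0, 902]) cube([428, 70, 33]);
translate([46, 0, 1219]) cube([428, 70, 33]);
translate([46, 0, 1536]) cube([428, 70, 33]);
translate([46, 0, 1853]) cube([428, 70, 33]);


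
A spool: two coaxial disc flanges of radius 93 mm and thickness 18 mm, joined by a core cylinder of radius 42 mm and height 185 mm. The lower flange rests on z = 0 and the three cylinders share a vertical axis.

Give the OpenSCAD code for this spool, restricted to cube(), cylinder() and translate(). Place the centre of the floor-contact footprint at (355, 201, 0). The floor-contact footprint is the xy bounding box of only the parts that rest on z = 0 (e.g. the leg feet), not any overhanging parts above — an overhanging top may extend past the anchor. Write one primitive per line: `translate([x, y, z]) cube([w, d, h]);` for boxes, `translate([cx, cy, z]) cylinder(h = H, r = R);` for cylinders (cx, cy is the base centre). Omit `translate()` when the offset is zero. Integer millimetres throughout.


translate([355, 201, 0]) cylinder(h = 18, r = 93);
translate([355, 201, 18]) cylinder(h = 185, r = 42);
translate([355, 201, 203]) cylinder(h = 18, r = 93);


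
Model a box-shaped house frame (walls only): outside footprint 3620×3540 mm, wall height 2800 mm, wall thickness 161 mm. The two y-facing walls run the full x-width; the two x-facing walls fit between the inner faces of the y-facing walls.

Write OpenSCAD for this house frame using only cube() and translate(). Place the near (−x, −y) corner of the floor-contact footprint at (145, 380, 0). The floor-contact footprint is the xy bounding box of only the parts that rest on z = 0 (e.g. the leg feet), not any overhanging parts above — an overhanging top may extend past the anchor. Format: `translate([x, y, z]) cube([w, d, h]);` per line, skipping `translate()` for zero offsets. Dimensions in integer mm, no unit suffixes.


translate([145, 380, 0]) cube([3620, 161, 2800]);
translate([145, 3759, 0]) cube([3620, 161, 2800]);
translate([145, 541, 0]) cube([161, 3218, 2800]);
translate([3604, 541, 0]) cube([161, 3218, 2800]);


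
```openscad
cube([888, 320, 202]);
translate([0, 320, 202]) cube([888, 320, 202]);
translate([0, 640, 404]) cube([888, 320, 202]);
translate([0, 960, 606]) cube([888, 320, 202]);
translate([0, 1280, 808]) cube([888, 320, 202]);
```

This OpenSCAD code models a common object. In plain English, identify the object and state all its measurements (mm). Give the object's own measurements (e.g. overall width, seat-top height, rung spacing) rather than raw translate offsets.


A straight staircase of 5 solid steps. Each step is 888 mm wide (x), 320 mm deep (y, the going) and 202 mm tall (the rise). The first step rests on the floor; each subsequent step sits one going further in +y and one rise higher in +z, directly behind and above the previous step with no overlap.


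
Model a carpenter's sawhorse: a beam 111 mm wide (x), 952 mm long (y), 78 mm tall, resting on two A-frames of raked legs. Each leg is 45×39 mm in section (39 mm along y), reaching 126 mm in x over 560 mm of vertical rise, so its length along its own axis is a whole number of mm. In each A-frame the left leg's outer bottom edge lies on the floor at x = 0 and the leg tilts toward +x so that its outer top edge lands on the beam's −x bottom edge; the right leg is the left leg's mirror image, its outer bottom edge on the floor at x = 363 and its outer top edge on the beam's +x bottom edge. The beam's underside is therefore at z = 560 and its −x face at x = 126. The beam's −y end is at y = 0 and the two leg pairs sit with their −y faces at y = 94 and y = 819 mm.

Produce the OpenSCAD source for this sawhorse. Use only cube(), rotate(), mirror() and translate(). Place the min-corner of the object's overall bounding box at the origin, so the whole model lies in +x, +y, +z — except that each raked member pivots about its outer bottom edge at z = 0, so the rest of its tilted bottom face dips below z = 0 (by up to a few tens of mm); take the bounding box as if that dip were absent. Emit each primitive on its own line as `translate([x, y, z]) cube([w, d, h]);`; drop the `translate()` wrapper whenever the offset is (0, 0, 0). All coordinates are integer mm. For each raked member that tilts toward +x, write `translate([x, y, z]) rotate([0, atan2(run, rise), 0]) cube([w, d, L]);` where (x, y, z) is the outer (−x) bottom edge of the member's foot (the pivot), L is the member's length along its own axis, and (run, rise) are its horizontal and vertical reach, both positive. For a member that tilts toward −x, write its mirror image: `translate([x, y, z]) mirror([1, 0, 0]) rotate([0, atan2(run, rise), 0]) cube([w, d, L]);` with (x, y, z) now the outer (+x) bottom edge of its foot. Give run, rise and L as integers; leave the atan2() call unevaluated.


// leg length = √(126² + 560²) = 574
// right-leg outer foot x = 2·126 + 111 = 363
// beam min-corner = (126, 0, 560)
translate([126, 0, 560]) cube([111, 952, 78]);
translate([0, 94, 0]) rotate([0, atan2(126, 560), 0]) cube([45, 39, 574]);
translate([363, 94, 0]) mirror([1, 0, 0]) rotate([0, atan2(126, 560), 0]) cube([45, 39, 574]);
translate([0, 819, 0]) rotate([0, atan2(126, 560), 0]) cube([45, 39, 574]);
translate([363, 819, 0]) mirror([1, 0, 0]) rotate([0, atan2(126, 560), 0]) cube([45, 39, 574]);


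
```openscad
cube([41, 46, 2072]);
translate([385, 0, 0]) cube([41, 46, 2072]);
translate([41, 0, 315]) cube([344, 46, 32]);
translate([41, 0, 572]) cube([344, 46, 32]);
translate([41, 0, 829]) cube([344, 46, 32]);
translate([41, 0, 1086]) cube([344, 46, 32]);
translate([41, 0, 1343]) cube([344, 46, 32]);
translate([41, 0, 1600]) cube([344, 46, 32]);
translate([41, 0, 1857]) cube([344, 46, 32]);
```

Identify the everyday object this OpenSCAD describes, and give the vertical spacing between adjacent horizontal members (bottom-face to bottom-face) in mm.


A ladder. The rung spacing is 257 mm.

Two tall 41×46 posts with 7 short bars between them — a ladder. Adjacent rungs sit at z = 315 and z = 572, so the spacing is 572 − 315 = 257 mm.


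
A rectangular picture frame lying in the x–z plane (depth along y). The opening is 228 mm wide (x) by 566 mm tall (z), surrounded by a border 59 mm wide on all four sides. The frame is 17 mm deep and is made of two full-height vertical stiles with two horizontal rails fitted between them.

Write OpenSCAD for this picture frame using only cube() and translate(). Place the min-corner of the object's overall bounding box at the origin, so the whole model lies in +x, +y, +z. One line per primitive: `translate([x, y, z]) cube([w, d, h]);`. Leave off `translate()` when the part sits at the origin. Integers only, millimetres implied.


cube([59, 17, 684]);
translate([287, 0, 0]) cube([59, 17, 684]);
translate([59, 0, 0]) cube([228, 17, 59]);
translate([59, 0, 625]) cube([228, 17, 59]);


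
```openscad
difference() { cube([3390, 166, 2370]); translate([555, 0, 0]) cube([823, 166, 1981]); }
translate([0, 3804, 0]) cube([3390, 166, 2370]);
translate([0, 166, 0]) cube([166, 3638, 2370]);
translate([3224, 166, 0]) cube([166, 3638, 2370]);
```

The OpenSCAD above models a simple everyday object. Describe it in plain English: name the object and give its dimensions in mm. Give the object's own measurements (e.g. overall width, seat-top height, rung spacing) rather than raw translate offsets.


A single room: four walls, each 2370 mm tall and 166 mm thick, enclosing an outside footprint 3390×3970 mm (x × y), no floor or roof. The front and back walls (−y and +y sides) run the full x-width; the side walls fit between their inner faces. A door opening 823 mm wide and 1981 mm tall is cut through the front wall from the floor up, its −x edge 555 mm from the wall's −x end.


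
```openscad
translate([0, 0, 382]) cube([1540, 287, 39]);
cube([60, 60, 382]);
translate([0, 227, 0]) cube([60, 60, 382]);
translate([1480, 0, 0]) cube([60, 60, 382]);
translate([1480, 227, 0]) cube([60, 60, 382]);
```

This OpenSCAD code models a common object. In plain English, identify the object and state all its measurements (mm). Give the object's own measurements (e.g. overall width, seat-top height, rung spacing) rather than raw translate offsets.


A long wooden bench with a 1540 mm (x) × 287 mm (y) seat, 39 mm thick, its top surface 421 mm above the floor. Four 60 mm square legs at the seat corners, flush with the edges, run from z = 0 to the seat underside.


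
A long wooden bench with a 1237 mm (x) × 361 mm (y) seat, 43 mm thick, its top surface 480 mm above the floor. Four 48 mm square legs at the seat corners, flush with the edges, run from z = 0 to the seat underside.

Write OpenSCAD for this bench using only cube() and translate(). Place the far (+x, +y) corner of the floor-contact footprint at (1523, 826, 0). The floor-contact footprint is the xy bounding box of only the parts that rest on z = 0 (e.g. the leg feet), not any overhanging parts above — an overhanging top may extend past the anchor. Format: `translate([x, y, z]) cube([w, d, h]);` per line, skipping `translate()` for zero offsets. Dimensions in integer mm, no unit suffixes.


// leg_h = 480 − 43 = 437
translate([286, 465, 437]) cube([1237, 361, 43]);
translate([286, 465, 0]) cube([48, 48, 437]);
translate([286, 778, 0]) cube([48, 48, 437]);
translate([1475, 465, 0]) cube([48, 48, 437]);
translate([1475, 778, 0]) cube([48, 48, 437]);


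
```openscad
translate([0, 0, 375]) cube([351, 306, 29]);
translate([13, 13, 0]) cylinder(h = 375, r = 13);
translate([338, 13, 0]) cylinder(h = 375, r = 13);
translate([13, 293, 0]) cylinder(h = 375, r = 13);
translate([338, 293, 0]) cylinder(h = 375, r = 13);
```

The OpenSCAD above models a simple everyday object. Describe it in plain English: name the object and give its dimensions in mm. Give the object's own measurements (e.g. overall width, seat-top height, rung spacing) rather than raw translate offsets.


A simple wooden stool: a rectangular seat 351 mm (x) by 306 mm (y), 29 mm thick, top face at z = 404 mm, on four round legs, each 26 mm in diameter. The legs rest on z = 0, each leg's axis is inset half a diameter from the nearest pair of seat edges (so the leg's bounding box is flush with the corner).


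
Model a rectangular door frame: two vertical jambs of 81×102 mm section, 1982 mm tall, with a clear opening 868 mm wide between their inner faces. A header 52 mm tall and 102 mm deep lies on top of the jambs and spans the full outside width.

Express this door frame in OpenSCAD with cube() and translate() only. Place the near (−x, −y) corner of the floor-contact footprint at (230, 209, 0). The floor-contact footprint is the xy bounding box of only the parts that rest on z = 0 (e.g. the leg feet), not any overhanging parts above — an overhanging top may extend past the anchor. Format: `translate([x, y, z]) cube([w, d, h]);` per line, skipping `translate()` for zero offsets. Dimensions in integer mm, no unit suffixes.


translate([230, 209, 0]) cube([81, 102, 1982]);
translate([1179, 209, 0]) cube([81, 102, 1982]);
translate([230, 209, 1982]) cube([1030, 102, 52]);


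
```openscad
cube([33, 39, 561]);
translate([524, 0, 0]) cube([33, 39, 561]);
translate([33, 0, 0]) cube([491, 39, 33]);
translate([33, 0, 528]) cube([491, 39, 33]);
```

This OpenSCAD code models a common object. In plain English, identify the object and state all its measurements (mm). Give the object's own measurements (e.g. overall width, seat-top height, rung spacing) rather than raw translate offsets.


A rectangular picture frame lying in the x–z plane (depth along y). The opening is 491 mm wide (x) by 495 mm tall (z), surrounded by a border 33 mm wide on all four sides. The frame is 39 mm deep and is made of two full-height vertical stiles with two horizontal rails fitted between them.


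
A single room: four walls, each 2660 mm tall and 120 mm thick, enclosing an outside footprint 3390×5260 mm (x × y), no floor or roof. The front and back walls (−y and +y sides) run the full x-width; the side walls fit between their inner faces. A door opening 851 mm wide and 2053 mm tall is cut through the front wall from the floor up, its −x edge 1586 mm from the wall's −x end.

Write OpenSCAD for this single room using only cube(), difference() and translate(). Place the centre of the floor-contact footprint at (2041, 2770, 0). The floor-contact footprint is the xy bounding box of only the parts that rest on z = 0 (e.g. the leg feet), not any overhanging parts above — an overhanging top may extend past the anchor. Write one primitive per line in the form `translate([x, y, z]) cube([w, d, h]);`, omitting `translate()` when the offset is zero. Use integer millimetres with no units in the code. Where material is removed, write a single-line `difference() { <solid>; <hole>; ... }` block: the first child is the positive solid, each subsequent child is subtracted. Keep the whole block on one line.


difference() { translate([346, 140, 0]) cube([3390, 120, 2660]); translate([1932, 140, 0]) cube([851, 120, 2053]); }
translate([346, 5280, 0]) cube([3390, 120, 2660]);
translate([346, 260, 0]) cube([120, 5020, 2660]);
translate([3616, 260, 0]) cube([120, 5020, 2660]);


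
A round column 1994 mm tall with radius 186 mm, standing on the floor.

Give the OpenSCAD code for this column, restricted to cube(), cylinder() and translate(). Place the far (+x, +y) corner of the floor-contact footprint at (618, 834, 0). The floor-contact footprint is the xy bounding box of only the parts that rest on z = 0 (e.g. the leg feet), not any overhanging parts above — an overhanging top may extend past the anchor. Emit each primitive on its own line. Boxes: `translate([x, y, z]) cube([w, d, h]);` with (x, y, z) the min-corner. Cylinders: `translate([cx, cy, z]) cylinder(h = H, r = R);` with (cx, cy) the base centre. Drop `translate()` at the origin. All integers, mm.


translate([432, 648, 0]) cylinder(h = 1994, r = 186);


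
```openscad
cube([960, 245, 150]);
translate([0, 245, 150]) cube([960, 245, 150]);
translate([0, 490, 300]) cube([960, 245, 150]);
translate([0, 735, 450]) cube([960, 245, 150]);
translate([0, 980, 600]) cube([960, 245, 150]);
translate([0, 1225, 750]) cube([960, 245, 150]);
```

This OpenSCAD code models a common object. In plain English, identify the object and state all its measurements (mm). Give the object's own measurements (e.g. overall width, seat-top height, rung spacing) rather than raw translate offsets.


A straight staircase of 6 solid steps. Each step is 960 mm wide (x), 245 mm deep (y, the going) and 150 mm tall (the rise). The first step rests on the floor; each subsequent step sits one going further in +y and one rise higher in +z, directly behind and above the previous step with no overlap.


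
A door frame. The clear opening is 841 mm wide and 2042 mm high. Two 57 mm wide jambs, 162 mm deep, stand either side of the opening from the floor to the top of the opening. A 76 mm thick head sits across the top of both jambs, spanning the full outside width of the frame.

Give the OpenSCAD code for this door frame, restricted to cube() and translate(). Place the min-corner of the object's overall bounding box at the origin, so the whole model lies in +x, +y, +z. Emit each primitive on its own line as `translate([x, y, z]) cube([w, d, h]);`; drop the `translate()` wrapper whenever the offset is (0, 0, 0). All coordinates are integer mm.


cube([57, 162, 2042]);
translate([898, 0, 0]) cube([57, 162, 2042]);
translate([0, 0, 2042]) cube([955, 162, 76]);


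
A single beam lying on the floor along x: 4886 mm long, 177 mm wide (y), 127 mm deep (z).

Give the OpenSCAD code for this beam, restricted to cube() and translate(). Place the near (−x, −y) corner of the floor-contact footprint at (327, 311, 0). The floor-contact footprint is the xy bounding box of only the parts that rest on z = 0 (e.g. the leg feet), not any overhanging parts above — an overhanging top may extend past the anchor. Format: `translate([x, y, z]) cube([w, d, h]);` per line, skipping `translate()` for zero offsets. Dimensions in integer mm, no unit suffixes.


translate([327, 311, 0]) cube([4886, 177, 127]);


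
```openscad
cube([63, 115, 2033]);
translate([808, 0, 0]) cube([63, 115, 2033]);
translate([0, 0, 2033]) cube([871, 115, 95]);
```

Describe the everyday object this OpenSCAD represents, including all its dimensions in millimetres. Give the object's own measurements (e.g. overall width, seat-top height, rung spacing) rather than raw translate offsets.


A door frame. The clear opening is 745 mm wide and 2033 mm high. Two 63 mm wide jambs, 115 mm deep, stand either side of the opening from the floor to the top of the opening. A 95 mm thick head sits across the top of both jambs, spanning the full outside width of the frame.


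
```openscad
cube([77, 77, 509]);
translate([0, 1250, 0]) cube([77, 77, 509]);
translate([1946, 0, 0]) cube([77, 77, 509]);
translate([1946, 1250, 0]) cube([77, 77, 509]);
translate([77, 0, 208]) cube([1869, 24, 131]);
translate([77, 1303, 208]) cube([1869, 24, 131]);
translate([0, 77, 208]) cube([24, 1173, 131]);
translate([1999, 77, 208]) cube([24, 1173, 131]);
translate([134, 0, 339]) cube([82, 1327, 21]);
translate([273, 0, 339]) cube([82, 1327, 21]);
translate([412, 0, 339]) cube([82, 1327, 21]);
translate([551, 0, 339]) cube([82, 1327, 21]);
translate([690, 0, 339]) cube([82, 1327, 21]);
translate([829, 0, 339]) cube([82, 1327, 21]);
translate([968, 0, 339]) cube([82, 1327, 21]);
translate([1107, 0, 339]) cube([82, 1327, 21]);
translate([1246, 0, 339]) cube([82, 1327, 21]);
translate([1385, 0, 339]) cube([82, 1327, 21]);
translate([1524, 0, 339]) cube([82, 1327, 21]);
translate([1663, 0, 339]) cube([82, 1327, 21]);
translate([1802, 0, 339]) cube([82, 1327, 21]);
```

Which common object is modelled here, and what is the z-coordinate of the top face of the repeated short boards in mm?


A bed frame. The slat-top height is 360 mm.

Four posts, four rails, and a row of slats — a bed frame. Slats sit on the rails at z = 208 + 131 = 339; with slat thickness 21, the top is 360 mm.


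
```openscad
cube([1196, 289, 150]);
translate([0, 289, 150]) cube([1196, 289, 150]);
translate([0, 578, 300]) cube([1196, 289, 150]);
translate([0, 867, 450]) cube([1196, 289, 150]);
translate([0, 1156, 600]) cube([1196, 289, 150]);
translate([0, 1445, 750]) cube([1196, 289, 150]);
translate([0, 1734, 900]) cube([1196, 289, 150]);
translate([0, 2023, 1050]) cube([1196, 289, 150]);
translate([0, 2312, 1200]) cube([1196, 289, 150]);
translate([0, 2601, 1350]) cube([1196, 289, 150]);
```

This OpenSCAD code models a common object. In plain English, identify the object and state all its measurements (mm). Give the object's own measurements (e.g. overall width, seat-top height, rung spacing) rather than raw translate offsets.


A straight staircase of 10 solid steps. Each step is 1196 mm wide (x), 289 mm deep (y, the going) and 150 mm tall (the rise). The first step rests on the floor; each subsequent step sits one going further in +y and one rise higher in +z, directly behind and above the previous step with no overlap.


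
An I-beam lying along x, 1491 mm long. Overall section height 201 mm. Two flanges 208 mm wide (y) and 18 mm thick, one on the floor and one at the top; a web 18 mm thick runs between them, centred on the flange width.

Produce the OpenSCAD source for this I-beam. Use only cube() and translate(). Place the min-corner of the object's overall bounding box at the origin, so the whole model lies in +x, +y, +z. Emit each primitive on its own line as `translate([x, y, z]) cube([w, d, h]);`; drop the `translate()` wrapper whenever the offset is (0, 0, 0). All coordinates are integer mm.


cube([1491, 208, 18]);
translate([0, 95, 18]) cube([1491, 18, 165]);
translate([0, 0, 183]) cube([1491, 208, 18]);


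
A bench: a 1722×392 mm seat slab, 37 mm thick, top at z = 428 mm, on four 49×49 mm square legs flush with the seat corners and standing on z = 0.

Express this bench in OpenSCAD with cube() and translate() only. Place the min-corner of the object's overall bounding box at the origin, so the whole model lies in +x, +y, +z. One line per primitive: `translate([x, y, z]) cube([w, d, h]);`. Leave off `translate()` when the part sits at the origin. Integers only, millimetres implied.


// leg_h = 428 − 37 = 391
translate([0, 0, 391]) cube([1722, 392, 37]);
cube([49, 49, 391]);
translate([0, 343, 0]) cube([49, 49, 391]);
translate([1673, 0, 0]) cube([49, 49, 391]);
translate([1673, 343, 0]) cube([49, 49, 391]);


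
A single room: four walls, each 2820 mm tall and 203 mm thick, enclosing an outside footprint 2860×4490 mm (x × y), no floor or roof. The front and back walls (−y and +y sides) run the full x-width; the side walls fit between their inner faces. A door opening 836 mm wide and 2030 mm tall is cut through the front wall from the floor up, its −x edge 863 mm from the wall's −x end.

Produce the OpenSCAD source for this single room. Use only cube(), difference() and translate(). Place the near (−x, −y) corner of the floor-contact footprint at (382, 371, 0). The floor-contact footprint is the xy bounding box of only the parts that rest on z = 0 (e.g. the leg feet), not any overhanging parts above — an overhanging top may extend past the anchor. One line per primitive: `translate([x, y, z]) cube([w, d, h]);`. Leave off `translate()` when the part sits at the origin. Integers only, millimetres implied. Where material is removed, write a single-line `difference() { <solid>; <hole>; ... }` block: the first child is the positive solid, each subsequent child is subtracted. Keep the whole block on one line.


difference() { translate([382, 371, 0]) cube([2860, 203, 2820]); translate([1245, 371, 0]) cube([836, 203, 2030]); }
translate([382, 4658, 0]) cube([2860, 203, 2820]);
translate([382, 574, 0]) cube([203, 4084, 2820]);
translate([3039, 574, 0]) cube([203, 4084, 2820]);


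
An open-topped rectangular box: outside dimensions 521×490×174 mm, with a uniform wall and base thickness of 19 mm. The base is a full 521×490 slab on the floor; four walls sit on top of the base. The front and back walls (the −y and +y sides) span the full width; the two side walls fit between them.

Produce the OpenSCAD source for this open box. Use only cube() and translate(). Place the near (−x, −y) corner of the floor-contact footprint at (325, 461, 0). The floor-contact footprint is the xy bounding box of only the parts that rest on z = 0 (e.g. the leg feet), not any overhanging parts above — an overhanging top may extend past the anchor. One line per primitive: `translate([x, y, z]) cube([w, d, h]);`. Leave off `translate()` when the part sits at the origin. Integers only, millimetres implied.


translate([325, 461, 0]) cube([521, 490, 19]);
translate([325, 461, 19]) cube([521, 19, 155]);
translate([325, 932, 19]) cube([521, 19, 155]);
translate([325, 480, 19]) cube([19, 452, 155]);
translate([827, 480, 19]) cube([19, 452, 155]);


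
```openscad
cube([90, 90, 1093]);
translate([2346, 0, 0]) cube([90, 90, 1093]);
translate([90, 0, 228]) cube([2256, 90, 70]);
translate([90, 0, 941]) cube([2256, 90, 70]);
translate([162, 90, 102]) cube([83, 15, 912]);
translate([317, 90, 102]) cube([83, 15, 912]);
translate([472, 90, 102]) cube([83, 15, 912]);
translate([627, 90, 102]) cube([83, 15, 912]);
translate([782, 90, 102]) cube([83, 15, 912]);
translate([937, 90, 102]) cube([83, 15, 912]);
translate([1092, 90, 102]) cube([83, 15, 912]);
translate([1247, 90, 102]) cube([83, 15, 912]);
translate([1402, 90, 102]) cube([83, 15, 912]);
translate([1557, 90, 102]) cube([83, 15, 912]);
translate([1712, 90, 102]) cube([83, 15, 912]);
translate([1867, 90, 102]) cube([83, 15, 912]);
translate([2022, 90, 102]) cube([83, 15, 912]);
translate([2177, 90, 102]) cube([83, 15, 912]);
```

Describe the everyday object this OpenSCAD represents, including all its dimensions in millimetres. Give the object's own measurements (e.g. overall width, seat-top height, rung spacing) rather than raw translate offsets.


A fence section. Two 90×90 mm posts, 1093 mm tall, stand on the floor with a clear span of 2256 mm between their inner faces. Two horizontal rails of 90×70 mm section span the gap between the posts with their undersides at z = 228 mm and z = 941 mm, flush with the posts' −y face. 14 pickets, each 83 mm wide, 15 mm thick and 912 mm tall, are fixed to the +y face of the rails with their bottoms at z = 102 mm, spaced across the span with a 72 mm gap after the −x post and between neighbouring pickets, with 86 mm left before the +x post.


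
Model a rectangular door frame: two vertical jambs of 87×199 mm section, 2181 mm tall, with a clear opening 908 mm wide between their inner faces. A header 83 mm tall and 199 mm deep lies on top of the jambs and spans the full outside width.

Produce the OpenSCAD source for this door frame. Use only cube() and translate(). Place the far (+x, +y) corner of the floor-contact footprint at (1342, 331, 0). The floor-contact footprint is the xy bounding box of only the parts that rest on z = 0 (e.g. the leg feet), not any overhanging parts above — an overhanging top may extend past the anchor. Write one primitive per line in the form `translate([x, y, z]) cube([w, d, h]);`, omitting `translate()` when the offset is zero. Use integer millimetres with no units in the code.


translate([260, 132, 0]) cube([87, 199, 2181]);
translate([1255, 132, 0]) cube([87, 199, 2181]);
translate([260, 132, 2181]) cube([1082, 199, 83]);


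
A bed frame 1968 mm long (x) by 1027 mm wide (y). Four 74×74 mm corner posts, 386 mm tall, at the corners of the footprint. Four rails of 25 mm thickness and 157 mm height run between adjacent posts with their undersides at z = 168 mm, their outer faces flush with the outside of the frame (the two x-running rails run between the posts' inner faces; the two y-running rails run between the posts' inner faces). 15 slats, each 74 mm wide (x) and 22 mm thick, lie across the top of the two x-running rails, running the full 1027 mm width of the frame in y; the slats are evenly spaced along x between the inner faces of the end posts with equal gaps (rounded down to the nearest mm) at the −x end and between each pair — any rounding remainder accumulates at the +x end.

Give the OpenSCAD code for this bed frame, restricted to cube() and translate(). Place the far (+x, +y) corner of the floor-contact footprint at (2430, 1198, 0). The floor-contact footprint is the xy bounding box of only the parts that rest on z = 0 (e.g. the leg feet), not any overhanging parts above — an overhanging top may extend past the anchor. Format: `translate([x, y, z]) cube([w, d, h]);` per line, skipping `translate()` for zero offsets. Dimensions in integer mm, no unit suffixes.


translate([462, 171, 0]) cube([74, 74, 386]);
translate([462, 1124, 0]) cube([74, 74, 386]);
translate([2356, 171, 0]) cube([74, 74, 386]);
translate([2356, 1124, 0]) cube([74, 74, 386]);
translate([536, 171, 168]) cube([1820, 25, 157]);
translate([536, 1173, 168]) cube([1820, 25, 157]);
translate([462, 245, 168]) cube([25, 879, 157]);
translate([2405, 245, 168]) cube([25, 879, 157]);
translate([580, 171, 325]) cube([74, 1027, 22]);
translate([698, 171, 325]) cube([74, 1027, 22]);
translate([816, 171, 325]) cube([74, 1027, 22]);
translate([934, 171, 325]) cube([74, 1027, 22]);
translate([1052, 171, 325]) cube([74, 1027, 22]);
translate([1170, 171, 325]) cube([74, 1027, 22]);
translate([1288, 171, 325]) cube([74, 1027, 22]);
translate([1406, 171, 325]) cube([74, 1027, 22]);
translate([1524, 171, 325]) cube([74, 1027, 22]);
translate([1642, 171, 325]) cube([74, 1027, 22]);
translate([1760, 171, 325]) cube([74, 1027, 22]);
translate([1878, 171, 325]) cube([74, 1027, 22]);
translate([1996, 171, 325]) cube([74, 1027, 22]);
translate([2114, 171, 325]) cube([74, 1027, 22]);
translate([2232, 171, 325]) cube([74, 1027, 22]);


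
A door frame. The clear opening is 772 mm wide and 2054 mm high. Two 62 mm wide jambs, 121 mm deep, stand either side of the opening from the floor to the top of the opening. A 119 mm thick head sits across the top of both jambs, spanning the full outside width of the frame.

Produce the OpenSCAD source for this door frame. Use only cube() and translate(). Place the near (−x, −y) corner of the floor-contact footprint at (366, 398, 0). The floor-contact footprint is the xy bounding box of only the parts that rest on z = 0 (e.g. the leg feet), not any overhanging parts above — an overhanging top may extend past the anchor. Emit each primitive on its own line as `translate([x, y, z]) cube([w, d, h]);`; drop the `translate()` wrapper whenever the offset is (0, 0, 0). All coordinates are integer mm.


translate([366, 398, 0]) cube([62, 121, 2054]);
translate([1200, 398, 0]) cube([62, 121, 2054]);
translate([366, 398, 2054]) cube([896, 121, 119]);


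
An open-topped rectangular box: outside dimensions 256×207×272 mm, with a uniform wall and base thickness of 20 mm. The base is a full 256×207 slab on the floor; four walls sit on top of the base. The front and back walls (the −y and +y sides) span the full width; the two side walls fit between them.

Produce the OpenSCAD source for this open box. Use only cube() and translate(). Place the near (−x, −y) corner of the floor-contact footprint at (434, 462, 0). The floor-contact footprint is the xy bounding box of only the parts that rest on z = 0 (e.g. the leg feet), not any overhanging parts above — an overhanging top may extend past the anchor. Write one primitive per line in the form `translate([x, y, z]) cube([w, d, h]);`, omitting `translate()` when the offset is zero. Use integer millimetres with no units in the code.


translate([434, 462, 0]) cube([256, 207, 20]);
translate([434, 462, 20]) cube([256, 20, 252]);
translate([434, 649, 20]) cube([256, 20, 252]);
translate([434, 482, 20]) cube([20, 167, 252]);
translate([670, 482, 20]) cube([20, 167, 252]);


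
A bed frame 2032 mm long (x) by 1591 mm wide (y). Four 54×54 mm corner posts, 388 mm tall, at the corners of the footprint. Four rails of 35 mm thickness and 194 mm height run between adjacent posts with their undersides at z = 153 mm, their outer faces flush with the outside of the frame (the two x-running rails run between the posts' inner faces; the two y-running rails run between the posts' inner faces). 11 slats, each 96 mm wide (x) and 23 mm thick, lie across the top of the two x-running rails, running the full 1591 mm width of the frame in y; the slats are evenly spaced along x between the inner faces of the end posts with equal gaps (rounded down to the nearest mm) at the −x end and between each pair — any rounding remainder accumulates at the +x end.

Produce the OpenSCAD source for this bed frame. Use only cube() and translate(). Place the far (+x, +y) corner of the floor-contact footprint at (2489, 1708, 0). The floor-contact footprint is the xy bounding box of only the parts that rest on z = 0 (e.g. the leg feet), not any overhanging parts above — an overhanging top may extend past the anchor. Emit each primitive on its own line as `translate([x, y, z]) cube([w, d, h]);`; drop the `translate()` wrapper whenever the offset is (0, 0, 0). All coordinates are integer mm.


translate([457, 117, 0]) cube([54, 54, 388]);
translate([457, 1654, 0]) cube([54, 54, 388]);
translate([2435, 117, 0]) cube([54, 54, 388]);
translate([2435, 1654, 0]) cube([54, 54, 388]);
translate([511, 117, 153]) cube([1924, 35, 194]);
translate([511, 1673, 153]) cube([1924, 35, 194]);
translate([457, 171, 153]) cube([35, 1483, 194]);
translate([2454, 171, 153]) cube([35, 1483, 194]);
translate([583, 117, 347]) cube([96, 1591, 23]);
translate([751, 117, 347]) cube([96, 1591, 23]);
translate([919, 117, 347]) cube([96, 1591, 23]);
translate([1087, 117, 347]) cube([96, 1591, 23]);
translate([1255, 117, 347]) cube([96, 1591, 23]);
translate([1423, 117, 347]) cube([96, 1591, 23]);
translate([1591, 117, 347]) cube([96, 1591, 23]);
translate([1759, 117, 347]) cube([96, 1591, 23]);
translate([1927, 117, 347]) cube([96, 1591, 23]);
translate([2095, 117, 347]) cube([96, 1591, 23]);
translate([2263, 117, 347]) cube([96, 1591, 23]);


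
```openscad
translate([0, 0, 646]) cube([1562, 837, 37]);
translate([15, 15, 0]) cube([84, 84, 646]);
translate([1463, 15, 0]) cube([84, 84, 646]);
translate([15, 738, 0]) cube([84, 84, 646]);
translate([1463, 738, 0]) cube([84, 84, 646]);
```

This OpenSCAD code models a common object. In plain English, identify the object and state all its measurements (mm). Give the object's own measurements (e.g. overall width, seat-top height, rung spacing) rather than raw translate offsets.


A rectangular dining table. The top is 1562×837×37 mm with its upper surface at z = 683 mm. It stands on four 84×84 mm square legs, each inset 15 mm from the nearest pair of top edges, running from the floor to the underside of the top.


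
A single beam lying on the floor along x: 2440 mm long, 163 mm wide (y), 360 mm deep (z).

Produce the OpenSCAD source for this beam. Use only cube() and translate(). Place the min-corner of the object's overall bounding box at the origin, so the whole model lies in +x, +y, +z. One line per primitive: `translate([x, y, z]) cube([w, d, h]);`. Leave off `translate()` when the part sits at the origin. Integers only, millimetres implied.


cube([2440, 163, 360]);


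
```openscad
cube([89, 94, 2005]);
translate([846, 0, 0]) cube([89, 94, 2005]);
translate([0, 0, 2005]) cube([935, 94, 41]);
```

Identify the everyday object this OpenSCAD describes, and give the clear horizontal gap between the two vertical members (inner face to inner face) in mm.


A door frame. The clear opening width is 757 mm.

Two 2005 mm tall posts with a header on top — a door frame. The left jamb is 89 mm wide at x = 0; the right jamb starts at x = 846. The clear opening is 846 − 89 = 757 mm.
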